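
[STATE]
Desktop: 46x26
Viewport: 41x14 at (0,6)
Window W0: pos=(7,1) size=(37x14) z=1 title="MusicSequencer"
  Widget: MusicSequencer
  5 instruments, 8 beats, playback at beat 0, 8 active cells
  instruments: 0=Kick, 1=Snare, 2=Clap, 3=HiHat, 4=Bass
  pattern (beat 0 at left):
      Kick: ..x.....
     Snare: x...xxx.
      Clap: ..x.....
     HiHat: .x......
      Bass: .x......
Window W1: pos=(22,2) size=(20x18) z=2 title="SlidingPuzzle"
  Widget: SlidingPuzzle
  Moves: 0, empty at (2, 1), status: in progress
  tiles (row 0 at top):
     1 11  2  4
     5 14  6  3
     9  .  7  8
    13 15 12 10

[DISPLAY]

       ┃ Snare█···███·┃│  1 │ 11 │  2 │  
       ┃  Clap··█·····┃├────┼────┼────┼──
       ┃ HiHat·█······┃│  5 │ 14 │  6 │  
       ┃  Bass·█······┃├────┼────┼────┼──
       ┃              ┃│  9 │    │  7 │  
       ┃              ┃├────┼────┼────┼──
       ┃              ┃│ 13 │ 15 │ 12 │ 1
       ┃              ┃└────┴────┴────┴──
       ┗━━━━━━━━━━━━━━┃Moves: 0          
                      ┃                  
                      ┃                  
                      ┃                  
                      ┃                  
                      ┗━━━━━━━━━━━━━━━━━━


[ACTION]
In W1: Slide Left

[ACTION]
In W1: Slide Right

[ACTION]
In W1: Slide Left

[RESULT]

       ┃ Snare█···███·┃│  1 │ 11 │  2 │  
       ┃  Clap··█·····┃├────┼────┼────┼──
       ┃ HiHat·█······┃│  5 │ 14 │  6 │  
       ┃  Bass·█······┃├────┼────┼────┼──
       ┃              ┃│  9 │  7 │    │  
       ┃              ┃├────┼────┼────┼──
       ┃              ┃│ 13 │ 15 │ 12 │ 1
       ┃              ┃└────┴────┴────┴──
       ┗━━━━━━━━━━━━━━┃Moves: 3          
                      ┃                  
                      ┃                  
                      ┃                  
                      ┃                  
                      ┗━━━━━━━━━━━━━━━━━━


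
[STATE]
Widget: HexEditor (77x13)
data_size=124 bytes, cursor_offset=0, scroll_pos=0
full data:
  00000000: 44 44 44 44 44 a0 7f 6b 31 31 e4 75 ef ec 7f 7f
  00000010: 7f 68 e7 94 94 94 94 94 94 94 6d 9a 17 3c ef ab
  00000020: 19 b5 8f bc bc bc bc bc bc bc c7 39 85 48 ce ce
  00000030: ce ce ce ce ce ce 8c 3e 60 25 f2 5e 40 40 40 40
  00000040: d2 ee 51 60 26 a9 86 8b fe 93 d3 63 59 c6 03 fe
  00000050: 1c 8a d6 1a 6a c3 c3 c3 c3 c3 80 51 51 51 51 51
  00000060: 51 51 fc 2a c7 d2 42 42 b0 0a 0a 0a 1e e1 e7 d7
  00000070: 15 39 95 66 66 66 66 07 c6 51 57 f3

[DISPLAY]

00000000  44 44 44 44 44 a0 7f 6b  31 31 e4 75 ef ec 7f 7f  |DDDDD..k11.u....
00000010  7f 68 e7 94 94 94 94 94  94 94 6d 9a 17 3c ef ab  |.h........m..<..
00000020  19 b5 8f bc bc bc bc bc  bc bc c7 39 85 48 ce ce  |...........9.H..
00000030  ce ce ce ce ce ce 8c 3e  60 25 f2 5e 40 40 40 40  |.......>`%.^@@@@
00000040  d2 ee 51 60 26 a9 86 8b  fe 93 d3 63 59 c6 03 fe  |..Q`&......cY...
00000050  1c 8a d6 1a 6a c3 c3 c3  c3 c3 80 51 51 51 51 51  |....j......QQQQQ
00000060  51 51 fc 2a c7 d2 42 42  b0 0a 0a 0a 1e e1 e7 d7  |QQ.*..BB........
00000070  15 39 95 66 66 66 66 07  c6 51 57 f3              |.9.ffff..QW.    
                                                                             
                                                                             
                                                                             
                                                                             
                                                                             


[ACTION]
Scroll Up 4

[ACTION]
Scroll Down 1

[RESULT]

00000010  7f 68 e7 94 94 94 94 94  94 94 6d 9a 17 3c ef ab  |.h........m..<..
00000020  19 b5 8f bc bc bc bc bc  bc bc c7 39 85 48 ce ce  |...........9.H..
00000030  ce ce ce ce ce ce 8c 3e  60 25 f2 5e 40 40 40 40  |.......>`%.^@@@@
00000040  d2 ee 51 60 26 a9 86 8b  fe 93 d3 63 59 c6 03 fe  |..Q`&......cY...
00000050  1c 8a d6 1a 6a c3 c3 c3  c3 c3 80 51 51 51 51 51  |....j......QQQQQ
00000060  51 51 fc 2a c7 d2 42 42  b0 0a 0a 0a 1e e1 e7 d7  |QQ.*..BB........
00000070  15 39 95 66 66 66 66 07  c6 51 57 f3              |.9.ffff..QW.    
                                                                             
                                                                             
                                                                             
                                                                             
                                                                             
                                                                             


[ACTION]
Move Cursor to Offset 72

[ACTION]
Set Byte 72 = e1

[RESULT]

00000010  7f 68 e7 94 94 94 94 94  94 94 6d 9a 17 3c ef ab  |.h........m..<..
00000020  19 b5 8f bc bc bc bc bc  bc bc c7 39 85 48 ce ce  |...........9.H..
00000030  ce ce ce ce ce ce 8c 3e  60 25 f2 5e 40 40 40 40  |.......>`%.^@@@@
00000040  d2 ee 51 60 26 a9 86 8b  E1 93 d3 63 59 c6 03 fe  |..Q`&......cY...
00000050  1c 8a d6 1a 6a c3 c3 c3  c3 c3 80 51 51 51 51 51  |....j......QQQQQ
00000060  51 51 fc 2a c7 d2 42 42  b0 0a 0a 0a 1e e1 e7 d7  |QQ.*..BB........
00000070  15 39 95 66 66 66 66 07  c6 51 57 f3              |.9.ffff..QW.    
                                                                             
                                                                             
                                                                             
                                                                             
                                                                             
                                                                             


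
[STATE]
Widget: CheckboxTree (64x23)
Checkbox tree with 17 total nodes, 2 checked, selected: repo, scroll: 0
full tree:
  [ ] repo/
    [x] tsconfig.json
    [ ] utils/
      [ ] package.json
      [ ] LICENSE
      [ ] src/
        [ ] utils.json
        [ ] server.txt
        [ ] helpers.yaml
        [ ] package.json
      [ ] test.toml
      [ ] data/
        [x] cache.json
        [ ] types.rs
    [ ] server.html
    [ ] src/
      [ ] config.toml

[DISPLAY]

>[-] repo/                                                      
   [x] tsconfig.json                                            
   [-] utils/                                                   
     [ ] package.json                                           
     [ ] LICENSE                                                
     [ ] src/                                                   
       [ ] utils.json                                           
       [ ] server.txt                                           
       [ ] helpers.yaml                                         
       [ ] package.json                                         
     [ ] test.toml                                              
     [-] data/                                                  
       [x] cache.json                                           
       [ ] types.rs                                             
   [ ] server.html                                              
   [ ] src/                                                     
     [ ] config.toml                                            
                                                                
                                                                
                                                                
                                                                
                                                                
                                                                


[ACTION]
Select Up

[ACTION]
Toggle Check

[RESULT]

>[x] repo/                                                      
   [x] tsconfig.json                                            
   [x] utils/                                                   
     [x] package.json                                           
     [x] LICENSE                                                
     [x] src/                                                   
       [x] utils.json                                           
       [x] server.txt                                           
       [x] helpers.yaml                                         
       [x] package.json                                         
     [x] test.toml                                              
     [x] data/                                                  
       [x] cache.json                                           
       [x] types.rs                                             
   [x] server.html                                              
   [x] src/                                                     
     [x] config.toml                                            
                                                                
                                                                
                                                                
                                                                
                                                                
                                                                


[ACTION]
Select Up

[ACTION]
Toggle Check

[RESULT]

>[ ] repo/                                                      
   [ ] tsconfig.json                                            
   [ ] utils/                                                   
     [ ] package.json                                           
     [ ] LICENSE                                                
     [ ] src/                                                   
       [ ] utils.json                                           
       [ ] server.txt                                           
       [ ] helpers.yaml                                         
       [ ] package.json                                         
     [ ] test.toml                                              
     [ ] data/                                                  
       [ ] cache.json                                           
       [ ] types.rs                                             
   [ ] server.html                                              
   [ ] src/                                                     
     [ ] config.toml                                            
                                                                
                                                                
                                                                
                                                                
                                                                
                                                                


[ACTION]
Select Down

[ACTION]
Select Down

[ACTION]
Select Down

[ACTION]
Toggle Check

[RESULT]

 [-] repo/                                                      
   [ ] tsconfig.json                                            
   [-] utils/                                                   
>    [x] package.json                                           
     [ ] LICENSE                                                
     [ ] src/                                                   
       [ ] utils.json                                           
       [ ] server.txt                                           
       [ ] helpers.yaml                                         
       [ ] package.json                                         
     [ ] test.toml                                              
     [ ] data/                                                  
       [ ] cache.json                                           
       [ ] types.rs                                             
   [ ] server.html                                              
   [ ] src/                                                     
     [ ] config.toml                                            
                                                                
                                                                
                                                                
                                                                
                                                                
                                                                


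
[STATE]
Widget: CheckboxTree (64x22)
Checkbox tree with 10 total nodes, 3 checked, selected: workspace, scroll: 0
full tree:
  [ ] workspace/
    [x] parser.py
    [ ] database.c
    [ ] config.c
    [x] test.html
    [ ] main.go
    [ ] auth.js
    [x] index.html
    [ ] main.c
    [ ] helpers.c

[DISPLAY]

>[-] workspace/                                                 
   [x] parser.py                                                
   [ ] database.c                                               
   [ ] config.c                                                 
   [x] test.html                                                
   [ ] main.go                                                  
   [ ] auth.js                                                  
   [x] index.html                                               
   [ ] main.c                                                   
   [ ] helpers.c                                                
                                                                
                                                                
                                                                
                                                                
                                                                
                                                                
                                                                
                                                                
                                                                
                                                                
                                                                
                                                                


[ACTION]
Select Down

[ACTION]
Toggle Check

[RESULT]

 [-] workspace/                                                 
>  [ ] parser.py                                                
   [ ] database.c                                               
   [ ] config.c                                                 
   [x] test.html                                                
   [ ] main.go                                                  
   [ ] auth.js                                                  
   [x] index.html                                               
   [ ] main.c                                                   
   [ ] helpers.c                                                
                                                                
                                                                
                                                                
                                                                
                                                                
                                                                
                                                                
                                                                
                                                                
                                                                
                                                                
                                                                


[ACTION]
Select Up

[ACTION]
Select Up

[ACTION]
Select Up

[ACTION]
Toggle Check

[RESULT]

>[x] workspace/                                                 
   [x] parser.py                                                
   [x] database.c                                               
   [x] config.c                                                 
   [x] test.html                                                
   [x] main.go                                                  
   [x] auth.js                                                  
   [x] index.html                                               
   [x] main.c                                                   
   [x] helpers.c                                                
                                                                
                                                                
                                                                
                                                                
                                                                
                                                                
                                                                
                                                                
                                                                
                                                                
                                                                
                                                                


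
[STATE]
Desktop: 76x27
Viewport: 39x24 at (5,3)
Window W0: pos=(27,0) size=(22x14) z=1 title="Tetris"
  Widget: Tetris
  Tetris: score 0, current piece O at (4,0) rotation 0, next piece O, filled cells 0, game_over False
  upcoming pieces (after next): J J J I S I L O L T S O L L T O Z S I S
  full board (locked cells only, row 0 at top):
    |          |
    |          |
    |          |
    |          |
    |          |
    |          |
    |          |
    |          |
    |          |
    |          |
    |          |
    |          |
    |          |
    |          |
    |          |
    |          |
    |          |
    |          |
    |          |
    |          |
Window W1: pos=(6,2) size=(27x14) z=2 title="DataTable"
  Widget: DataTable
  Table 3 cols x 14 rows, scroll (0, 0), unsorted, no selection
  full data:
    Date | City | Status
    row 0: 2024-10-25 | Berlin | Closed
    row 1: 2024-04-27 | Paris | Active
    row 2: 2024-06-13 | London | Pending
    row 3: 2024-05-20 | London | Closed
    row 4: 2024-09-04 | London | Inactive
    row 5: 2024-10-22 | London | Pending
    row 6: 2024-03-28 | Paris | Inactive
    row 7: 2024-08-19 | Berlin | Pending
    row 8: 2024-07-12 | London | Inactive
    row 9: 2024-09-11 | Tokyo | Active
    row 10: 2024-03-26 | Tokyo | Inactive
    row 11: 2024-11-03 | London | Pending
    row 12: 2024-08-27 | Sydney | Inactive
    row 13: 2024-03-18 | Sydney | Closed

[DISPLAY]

 ┃ DataTable               ┃     │Next:
 ┠─────────────────────────┨     │▓▓   
 ┃Date      │City  │Status ┃     │▓▓   
 ┃──────────┼──────┼───────┃     │     
 ┃2024-10-25│Berlin│Closed ┃     │     
 ┃2024-04-27│Paris │Active ┃     │     
 ┃2024-06-13│London│Pending┃     │Score
 ┃2024-05-20│London│Closed ┃     │0    
 ┃2024-09-04│London│Inactiv┃     │     
 ┃2024-10-22│London│Pending┃     │     
 ┃2024-03-28│Paris │Inactiv┃━━━━━━━━━━━
 ┃2024-08-19│Berlin│Pending┃           
 ┗━━━━━━━━━━━━━━━━━━━━━━━━━┛           
                                       
                                       
                                       
                                       
                                       
                                       
                                       
                                       
                                       
                                       
                                       


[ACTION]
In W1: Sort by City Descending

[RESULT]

 ┃ DataTable               ┃     │Next:
 ┠─────────────────────────┨     │▓▓   
 ┃Date      │City ▼│Status ┃     │▓▓   
 ┃──────────┼──────┼───────┃     │     
 ┃2024-09-11│Tokyo │Active ┃     │     
 ┃2024-03-26│Tokyo │Inactiv┃     │     
 ┃2024-08-27│Sydney│Inactiv┃     │Score
 ┃2024-03-18│Sydney│Closed ┃     │0    
 ┃2024-04-27│Paris │Active ┃     │     
 ┃2024-03-28│Paris │Inactiv┃     │     
 ┃2024-06-13│London│Pending┃━━━━━━━━━━━
 ┃2024-05-20│London│Closed ┃           
 ┗━━━━━━━━━━━━━━━━━━━━━━━━━┛           
                                       
                                       
                                       
                                       
                                       
                                       
                                       
                                       
                                       
                                       
                                       


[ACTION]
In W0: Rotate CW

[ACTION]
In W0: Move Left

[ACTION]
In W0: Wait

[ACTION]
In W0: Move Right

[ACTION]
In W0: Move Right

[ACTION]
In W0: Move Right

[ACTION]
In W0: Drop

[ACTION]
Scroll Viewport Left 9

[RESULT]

      ┃ DataTable               ┃     │
      ┠─────────────────────────┨     │
      ┃Date      │City ▼│Status ┃     │
      ┃──────────┼──────┼───────┃     │
      ┃2024-09-11│Tokyo │Active ┃     │
      ┃2024-03-26│Tokyo │Inactiv┃     │
      ┃2024-08-27│Sydney│Inactiv┃     │
      ┃2024-03-18│Sydney│Closed ┃     │
      ┃2024-04-27│Paris │Active ┃     │
      ┃2024-03-28│Paris │Inactiv┃     │
      ┃2024-06-13│London│Pending┃━━━━━━
      ┃2024-05-20│London│Closed ┃      
      ┗━━━━━━━━━━━━━━━━━━━━━━━━━┛      
                                       
                                       
                                       
                                       
                                       
                                       
                                       
                                       
                                       
                                       
                                       


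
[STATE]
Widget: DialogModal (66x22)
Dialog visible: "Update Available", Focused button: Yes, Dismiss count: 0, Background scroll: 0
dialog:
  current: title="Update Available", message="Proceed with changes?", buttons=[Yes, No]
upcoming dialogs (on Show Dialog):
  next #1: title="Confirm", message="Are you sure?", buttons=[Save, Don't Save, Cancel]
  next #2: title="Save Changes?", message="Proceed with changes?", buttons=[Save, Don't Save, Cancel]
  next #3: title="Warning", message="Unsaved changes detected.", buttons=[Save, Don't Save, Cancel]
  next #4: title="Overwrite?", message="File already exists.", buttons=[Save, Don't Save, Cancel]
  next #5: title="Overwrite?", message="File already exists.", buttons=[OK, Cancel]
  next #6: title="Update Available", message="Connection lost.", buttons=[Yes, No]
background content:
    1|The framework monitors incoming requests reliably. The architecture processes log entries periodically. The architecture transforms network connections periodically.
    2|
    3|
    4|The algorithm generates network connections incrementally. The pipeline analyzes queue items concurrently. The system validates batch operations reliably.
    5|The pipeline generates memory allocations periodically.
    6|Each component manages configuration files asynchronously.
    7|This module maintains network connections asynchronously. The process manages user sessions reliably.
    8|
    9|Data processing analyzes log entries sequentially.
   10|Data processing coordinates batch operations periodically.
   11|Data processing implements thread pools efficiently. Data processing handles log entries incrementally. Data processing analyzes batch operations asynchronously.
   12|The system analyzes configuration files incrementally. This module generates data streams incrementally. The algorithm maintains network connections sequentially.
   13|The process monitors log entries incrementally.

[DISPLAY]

The framework monitors incoming requests reliably. The architectur
                                                                  
                                                                  
The algorithm generates network connections incrementally. The pip
The pipeline generates memory allocations periodically.           
Each component manages configuration files asynchronously.        
This module maintains network connections asynchronously. The proc
                                                                  
Data processing anal┌───────────────────────┐ally.                
Data processing coor│    Update Available   │periodically.        
Data processing impl│ Proceed with changes? │iently. Data processi
The system analyzes │       [Yes]  No       │mentally. This module
The process monitors└───────────────────────┘y.                   
                                                                  
                                                                  
                                                                  
                                                                  
                                                                  
                                                                  
                                                                  
                                                                  
                                                                  


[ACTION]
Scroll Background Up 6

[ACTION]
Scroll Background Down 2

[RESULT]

                                                                  
The algorithm generates network connections incrementally. The pip
The pipeline generates memory allocations periodically.           
Each component manages configuration files asynchronously.        
This module maintains network connections asynchronously. The proc
                                                                  
Data processing analyzes log entries sequentially.                
Data processing coordinates batch operations periodically.        
Data processing impl┌───────────────────────┐iently. Data processi
The system analyzes │    Update Available   │mentally. This module
The process monitors│ Proceed with changes? │y.                   
                    │       [Yes]  No       │                     
                    └───────────────────────┘                     
                                                                  
                                                                  
                                                                  
                                                                  
                                                                  
                                                                  
                                                                  
                                                                  
                                                                  


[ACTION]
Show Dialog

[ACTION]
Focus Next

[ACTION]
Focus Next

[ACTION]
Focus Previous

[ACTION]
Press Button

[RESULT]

                                                                  
The algorithm generates network connections incrementally. The pip
The pipeline generates memory allocations periodically.           
Each component manages configuration files asynchronously.        
This module maintains network connections asynchronously. The proc
                                                                  
Data processing analyzes log entries sequentially.                
Data processing coordinates batch operations periodically.        
Data processing implements thread pools efficiently. Data processi
The system analyzes configuration files incrementally. This module
The process monitors log entries incrementally.                   
                                                                  
                                                                  
                                                                  
                                                                  
                                                                  
                                                                  
                                                                  
                                                                  
                                                                  
                                                                  
                                                                  


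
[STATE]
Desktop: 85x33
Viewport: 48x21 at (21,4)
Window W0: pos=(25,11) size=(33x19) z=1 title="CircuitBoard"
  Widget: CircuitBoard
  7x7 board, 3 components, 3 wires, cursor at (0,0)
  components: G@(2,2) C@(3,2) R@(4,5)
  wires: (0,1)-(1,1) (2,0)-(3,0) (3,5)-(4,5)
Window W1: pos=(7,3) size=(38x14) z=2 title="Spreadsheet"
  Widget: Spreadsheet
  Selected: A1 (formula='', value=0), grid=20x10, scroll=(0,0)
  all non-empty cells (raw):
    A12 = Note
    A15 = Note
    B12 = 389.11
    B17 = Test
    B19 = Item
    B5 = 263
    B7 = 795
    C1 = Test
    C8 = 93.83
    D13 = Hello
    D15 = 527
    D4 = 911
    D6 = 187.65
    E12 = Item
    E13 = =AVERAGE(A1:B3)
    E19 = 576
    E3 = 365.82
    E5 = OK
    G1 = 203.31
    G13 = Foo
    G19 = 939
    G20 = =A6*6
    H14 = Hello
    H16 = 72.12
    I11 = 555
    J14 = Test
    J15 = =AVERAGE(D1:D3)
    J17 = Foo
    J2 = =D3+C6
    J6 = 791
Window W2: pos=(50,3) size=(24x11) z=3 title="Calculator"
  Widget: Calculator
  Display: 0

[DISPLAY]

                       ┃     ┃ Calculator       
───────────────────────┨     ┠──────────────────
                       ┃     ┃                  
  B       C       D    ┃     ┃┌───┬───┬───┬───┐ 
-----------------------┃     ┃│ 7 │ 8 │ 9 │ ÷ │ 
      0Test           0┃     ┃├───┼───┼───┼───┤ 
      0       0       0┃     ┃│ 4 │ 5 │ 6 │ × │ 
      0       0       0┃━━━━━┃├───┼───┼───┼───┤ 
      0       0     911┃     ┃│ 1 │ 2 │ 3 │ - │ 
    263       0       0┃─────┗━━━━━━━━━━━━━━━━━━
      0       0  187.65┃            ┃           
    795       0       0┃            ┃           
━━━━━━━━━━━━━━━━━━━━━━━┛            ┃           
    ┃1       ·                      ┃           
    ┃                               ┃           
    ┃2   ·       G                  ┃           
    ┃    │                          ┃           
    ┃3   ·       C           ·      ┃           
    ┃                        │      ┃           
    ┃4                       R      ┃           
    ┃                               ┃           


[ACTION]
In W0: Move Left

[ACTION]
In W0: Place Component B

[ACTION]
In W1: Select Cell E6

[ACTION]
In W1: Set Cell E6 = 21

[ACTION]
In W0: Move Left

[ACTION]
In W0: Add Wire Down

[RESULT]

                       ┃     ┃ Calculator       
───────────────────────┨     ┠──────────────────
                       ┃     ┃                  
  B       C       D    ┃     ┃┌───┬───┬───┬───┐ 
-----------------------┃     ┃│ 7 │ 8 │ 9 │ ÷ │ 
      0Test           0┃     ┃├───┼───┼───┼───┤ 
      0       0       0┃     ┃│ 4 │ 5 │ 6 │ × │ 
      0       0       0┃━━━━━┃├───┼───┼───┼───┤ 
      0       0     911┃     ┃│ 1 │ 2 │ 3 │ - │ 
    263       0       0┃─────┗━━━━━━━━━━━━━━━━━━
      0       0  187.65┃            ┃           
    795       0       0┃            ┃           
━━━━━━━━━━━━━━━━━━━━━━━┛            ┃           
    ┃1   ·   ·                      ┃           
    ┃                               ┃           
    ┃2   ·       G                  ┃           
    ┃    │                          ┃           
    ┃3   ·       C           ·      ┃           
    ┃                        │      ┃           
    ┃4                       R      ┃           
    ┃                               ┃           


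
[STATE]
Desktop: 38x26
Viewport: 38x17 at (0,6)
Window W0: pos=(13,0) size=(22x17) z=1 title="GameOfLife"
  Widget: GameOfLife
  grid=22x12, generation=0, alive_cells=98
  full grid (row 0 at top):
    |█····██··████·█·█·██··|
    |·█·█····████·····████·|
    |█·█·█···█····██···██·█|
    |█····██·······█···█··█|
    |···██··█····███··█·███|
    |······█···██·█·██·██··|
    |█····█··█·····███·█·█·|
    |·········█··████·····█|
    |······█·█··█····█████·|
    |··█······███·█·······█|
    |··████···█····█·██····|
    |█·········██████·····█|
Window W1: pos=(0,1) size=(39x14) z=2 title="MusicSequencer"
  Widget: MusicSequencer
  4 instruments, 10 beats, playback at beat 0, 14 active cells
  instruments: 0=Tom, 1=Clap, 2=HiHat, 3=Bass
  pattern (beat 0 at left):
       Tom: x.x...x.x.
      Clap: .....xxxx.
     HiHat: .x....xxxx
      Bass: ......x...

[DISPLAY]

┃  Clap·····████·                     
┃ HiHat·█····████                     
┃  Bass······█···                     
┃                                     
┃                                     
┃                                     
┃                                     
┃                                     
┗━━━━━━━━━━━━━━━━━━━━━━━━━━━━━━━━━━━━━
             ┃·········██████·····┃   
             ┗━━━━━━━━━━━━━━━━━━━━┛   
                                      
                                      
                                      
                                      
                                      
                                      


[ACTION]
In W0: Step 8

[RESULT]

┃  Clap·····████·                     
┃ HiHat·█····████                     
┃  Bass······█···                     
┃                                     
┃                                     
┃                                     
┃                                     
┃                                     
┗━━━━━━━━━━━━━━━━━━━━━━━━━━━━━━━━━━━━━
             ┃··██·····█···███····┃   
             ┗━━━━━━━━━━━━━━━━━━━━┛   
                                      
                                      
                                      
                                      
                                      
                                      


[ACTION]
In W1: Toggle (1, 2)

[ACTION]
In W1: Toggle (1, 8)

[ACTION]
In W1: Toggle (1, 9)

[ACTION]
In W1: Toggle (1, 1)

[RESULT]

┃  Clap·██··███·█                     
┃ HiHat·█····████                     
┃  Bass······█···                     
┃                                     
┃                                     
┃                                     
┃                                     
┃                                     
┗━━━━━━━━━━━━━━━━━━━━━━━━━━━━━━━━━━━━━
             ┃··██·····█···███····┃   
             ┗━━━━━━━━━━━━━━━━━━━━┛   
                                      
                                      
                                      
                                      
                                      
                                      


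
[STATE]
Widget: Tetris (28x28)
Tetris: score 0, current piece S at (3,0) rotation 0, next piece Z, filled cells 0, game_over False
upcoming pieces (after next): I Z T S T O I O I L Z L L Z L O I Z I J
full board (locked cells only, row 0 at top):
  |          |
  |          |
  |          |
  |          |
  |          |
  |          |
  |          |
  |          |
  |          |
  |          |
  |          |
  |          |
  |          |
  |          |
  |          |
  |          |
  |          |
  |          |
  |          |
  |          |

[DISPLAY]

    ░░    │Next:            
   ░░     │▓▓               
          │ ▓▓              
          │                 
          │                 
          │                 
          │Score:           
          │0                
          │                 
          │                 
          │                 
          │                 
          │                 
          │                 
          │                 
          │                 
          │                 
          │                 
          │                 
          │                 
          │                 
          │                 
          │                 
          │                 
          │                 
          │                 
          │                 
          │                 


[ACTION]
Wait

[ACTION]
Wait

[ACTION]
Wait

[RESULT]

          │Next:            
          │▓▓               
          │ ▓▓              
    ░░    │                 
   ░░     │                 
          │                 
          │Score:           
          │0                
          │                 
          │                 
          │                 
          │                 
          │                 
          │                 
          │                 
          │                 
          │                 
          │                 
          │                 
          │                 
          │                 
          │                 
          │                 
          │                 
          │                 
          │                 
          │                 
          │                 


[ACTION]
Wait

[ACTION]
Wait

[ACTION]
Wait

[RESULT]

          │Next:            
          │▓▓               
          │ ▓▓              
          │                 
          │                 
          │                 
    ░░    │Score:           
   ░░     │0                
          │                 
          │                 
          │                 
          │                 
          │                 
          │                 
          │                 
          │                 
          │                 
          │                 
          │                 
          │                 
          │                 
          │                 
          │                 
          │                 
          │                 
          │                 
          │                 
          │                 
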